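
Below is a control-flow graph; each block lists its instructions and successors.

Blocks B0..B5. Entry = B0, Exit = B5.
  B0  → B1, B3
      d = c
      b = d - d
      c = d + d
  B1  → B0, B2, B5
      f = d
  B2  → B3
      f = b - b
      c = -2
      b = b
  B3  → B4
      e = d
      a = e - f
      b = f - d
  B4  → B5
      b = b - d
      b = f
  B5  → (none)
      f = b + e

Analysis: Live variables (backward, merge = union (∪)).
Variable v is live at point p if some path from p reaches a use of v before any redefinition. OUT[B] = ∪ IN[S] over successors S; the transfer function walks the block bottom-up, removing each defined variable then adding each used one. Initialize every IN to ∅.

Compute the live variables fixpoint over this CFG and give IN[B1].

Answer: {b, c, d, e}

Derivation:
Per-block solution:
  B0:   IN={c, e, f}   OUT={b, c, d, e, f}
  B1:   IN={b, c, d, e}   OUT={b, c, d, e, f}
  B2:   IN={b, d}   OUT={d, f}
  B3:   IN={d, f}   OUT={b, d, e, f}
  B4:   IN={b, d, e, f}   OUT={b, e}
  B5:   IN={b, e}   OUT={}

Merge at B1: OUT[B1] = IN[B0] ⊔ IN[B2] ⊔ IN[B5] = {b, c, d, e, f}
Applying B1's transfer function to that OUT value gives IN[B1] (row B1 above).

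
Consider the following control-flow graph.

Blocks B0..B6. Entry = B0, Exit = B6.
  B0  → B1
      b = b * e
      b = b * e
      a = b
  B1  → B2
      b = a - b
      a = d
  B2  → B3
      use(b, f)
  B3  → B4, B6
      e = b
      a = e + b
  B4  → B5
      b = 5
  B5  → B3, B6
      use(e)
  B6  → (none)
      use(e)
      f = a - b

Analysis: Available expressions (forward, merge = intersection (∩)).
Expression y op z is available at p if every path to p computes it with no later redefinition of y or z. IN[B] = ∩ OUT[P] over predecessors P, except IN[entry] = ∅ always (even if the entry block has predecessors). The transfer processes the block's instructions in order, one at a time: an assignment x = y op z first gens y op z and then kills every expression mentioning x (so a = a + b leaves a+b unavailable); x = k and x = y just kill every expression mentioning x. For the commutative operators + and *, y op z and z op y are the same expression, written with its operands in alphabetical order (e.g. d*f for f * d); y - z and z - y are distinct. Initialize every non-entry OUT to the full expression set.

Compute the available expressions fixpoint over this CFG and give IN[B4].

Fixpoint table:
  B0:   IN={}   OUT={}
  B1:   IN={}   OUT={}
  B2:   IN={}   OUT={}
  B3:   IN={}   OUT={b+e}
  B4:   IN={b+e}   OUT={}
  B5:   IN={}   OUT={}
  B6:   IN={}   OUT={a-b}

Merge at B4: IN[B4] = OUT[B3] = {b+e}

Answer: {b+e}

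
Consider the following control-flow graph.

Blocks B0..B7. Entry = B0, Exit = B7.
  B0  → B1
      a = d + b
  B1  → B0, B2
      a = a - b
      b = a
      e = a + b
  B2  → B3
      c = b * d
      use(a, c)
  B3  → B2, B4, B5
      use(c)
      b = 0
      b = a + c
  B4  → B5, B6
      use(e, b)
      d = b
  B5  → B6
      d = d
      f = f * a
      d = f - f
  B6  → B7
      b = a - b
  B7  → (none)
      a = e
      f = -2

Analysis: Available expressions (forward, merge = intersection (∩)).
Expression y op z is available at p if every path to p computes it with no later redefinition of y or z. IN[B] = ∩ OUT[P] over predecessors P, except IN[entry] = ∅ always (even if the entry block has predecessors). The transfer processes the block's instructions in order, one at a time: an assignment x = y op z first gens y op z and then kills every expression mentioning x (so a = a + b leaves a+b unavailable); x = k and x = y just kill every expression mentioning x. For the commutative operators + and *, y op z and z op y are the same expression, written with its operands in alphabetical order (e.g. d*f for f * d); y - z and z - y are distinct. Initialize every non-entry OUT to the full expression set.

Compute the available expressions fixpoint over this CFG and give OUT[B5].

Answer: {a+c, f-f}

Derivation:
Converged values:
  B0: | IN={} | OUT={b+d}
  B1: | IN={b+d} | OUT={a+b}
  B2: | IN={} | OUT={b*d}
  B3: | IN={b*d} | OUT={a+c}
  B4: | IN={a+c} | OUT={a+c}
  B5: | IN={a+c} | OUT={a+c, f-f}
  B6: | IN={a+c} | OUT={a+c}
  B7: | IN={a+c} | OUT={}

Merge at B5: IN[B5] = OUT[B3] ∩ OUT[B4] = {a+c}
Applying B5's transfer function to that IN value gives OUT[B5] (row B5 above).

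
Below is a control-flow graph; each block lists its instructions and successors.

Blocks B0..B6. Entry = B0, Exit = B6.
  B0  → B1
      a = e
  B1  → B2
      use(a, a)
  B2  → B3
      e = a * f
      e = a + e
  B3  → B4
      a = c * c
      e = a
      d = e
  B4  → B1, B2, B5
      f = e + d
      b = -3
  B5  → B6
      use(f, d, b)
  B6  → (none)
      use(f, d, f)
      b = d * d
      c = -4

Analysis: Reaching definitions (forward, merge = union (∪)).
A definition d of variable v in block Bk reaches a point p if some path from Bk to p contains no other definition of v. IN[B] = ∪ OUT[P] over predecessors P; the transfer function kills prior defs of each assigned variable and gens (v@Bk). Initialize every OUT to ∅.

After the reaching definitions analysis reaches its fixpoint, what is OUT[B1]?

Answer: {a@B0, a@B3, b@B4, d@B3, e@B3, f@B4}

Derivation:
Per-block solution:
  B0:   IN={}   OUT={a@B0}
  B1:   IN={a@B0, a@B3, b@B4, d@B3, e@B3, f@B4}   OUT={a@B0, a@B3, b@B4, d@B3, e@B3, f@B4}
  B2:   IN={a@B0, a@B3, b@B4, d@B3, e@B3, f@B4}   OUT={a@B0, a@B3, b@B4, d@B3, e@B2, f@B4}
  B3:   IN={a@B0, a@B3, b@B4, d@B3, e@B2, f@B4}   OUT={a@B3, b@B4, d@B3, e@B3, f@B4}
  B4:   IN={a@B3, b@B4, d@B3, e@B3, f@B4}   OUT={a@B3, b@B4, d@B3, e@B3, f@B4}
  B5:   IN={a@B3, b@B4, d@B3, e@B3, f@B4}   OUT={a@B3, b@B4, d@B3, e@B3, f@B4}
  B6:   IN={a@B3, b@B4, d@B3, e@B3, f@B4}   OUT={a@B3, b@B6, c@B6, d@B3, e@B3, f@B4}

Merge at B1: IN[B1] = OUT[B0] ⊔ OUT[B4] = {a@B0, a@B3, b@B4, d@B3, e@B3, f@B4}
Applying B1's transfer function to that IN value gives OUT[B1] (row B1 above).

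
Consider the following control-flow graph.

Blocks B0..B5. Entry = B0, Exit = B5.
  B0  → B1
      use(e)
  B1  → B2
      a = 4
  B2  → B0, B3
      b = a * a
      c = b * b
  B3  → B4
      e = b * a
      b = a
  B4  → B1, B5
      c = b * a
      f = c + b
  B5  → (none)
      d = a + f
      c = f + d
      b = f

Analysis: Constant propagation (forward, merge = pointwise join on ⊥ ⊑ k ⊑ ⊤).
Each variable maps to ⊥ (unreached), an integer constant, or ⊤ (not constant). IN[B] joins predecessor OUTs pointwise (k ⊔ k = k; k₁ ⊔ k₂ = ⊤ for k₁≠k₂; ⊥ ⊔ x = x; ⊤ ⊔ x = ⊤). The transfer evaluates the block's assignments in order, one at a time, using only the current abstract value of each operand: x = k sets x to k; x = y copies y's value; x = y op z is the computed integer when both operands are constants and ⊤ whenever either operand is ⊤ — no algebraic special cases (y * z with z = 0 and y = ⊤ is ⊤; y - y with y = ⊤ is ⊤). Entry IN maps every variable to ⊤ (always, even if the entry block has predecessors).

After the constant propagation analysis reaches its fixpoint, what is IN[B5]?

Answer: {a: 4, b: 4, c: 16, d: ⊤, e: 64, f: 20}

Working:
Converged values:
  B0:   IN=(all ⊤)   OUT=(all ⊤)
  B1:   IN=(all ⊤)   OUT={a:4; rest ⊤}
  B2:   IN={a:4; rest ⊤}   OUT={a:4, b:16, c:256; rest ⊤}
  B3:   IN={a:4, b:16, c:256; rest ⊤}   OUT={a:4, b:4, c:256, e:64; rest ⊤}
  B4:   IN={a:4, b:4, c:256, e:64; rest ⊤}   OUT={a:4, b:4, c:16, e:64, f:20; rest ⊤}
  B5:   IN={a:4, b:4, c:16, e:64, f:20; rest ⊤}   OUT={a:4, b:20, c:44, d:24, e:64, f:20; rest ⊤}

Merge at B5: IN[B5] = OUT[B4] = {a: 4, b: 4, c: 16, d: ⊤, e: 64, f: 20}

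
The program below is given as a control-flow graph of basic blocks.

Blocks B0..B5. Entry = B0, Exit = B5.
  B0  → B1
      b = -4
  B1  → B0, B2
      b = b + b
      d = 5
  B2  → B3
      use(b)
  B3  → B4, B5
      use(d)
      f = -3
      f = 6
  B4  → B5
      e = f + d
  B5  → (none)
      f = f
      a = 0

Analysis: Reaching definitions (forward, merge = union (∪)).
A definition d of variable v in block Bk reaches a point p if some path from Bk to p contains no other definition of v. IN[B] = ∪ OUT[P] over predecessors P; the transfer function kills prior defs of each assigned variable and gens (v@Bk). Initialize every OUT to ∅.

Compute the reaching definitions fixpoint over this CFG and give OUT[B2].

Answer: {b@B1, d@B1}

Derivation:
Fixpoint table:
  B0: | IN={b@B1, d@B1} | OUT={b@B0, d@B1}
  B1: | IN={b@B0, d@B1} | OUT={b@B1, d@B1}
  B2: | IN={b@B1, d@B1} | OUT={b@B1, d@B1}
  B3: | IN={b@B1, d@B1} | OUT={b@B1, d@B1, f@B3}
  B4: | IN={b@B1, d@B1, f@B3} | OUT={b@B1, d@B1, e@B4, f@B3}
  B5: | IN={b@B1, d@B1, e@B4, f@B3} | OUT={a@B5, b@B1, d@B1, e@B4, f@B5}

Merge at B2: IN[B2] = OUT[B1] = {b@B1, d@B1}
Applying B2's transfer function to that IN value gives OUT[B2] (row B2 above).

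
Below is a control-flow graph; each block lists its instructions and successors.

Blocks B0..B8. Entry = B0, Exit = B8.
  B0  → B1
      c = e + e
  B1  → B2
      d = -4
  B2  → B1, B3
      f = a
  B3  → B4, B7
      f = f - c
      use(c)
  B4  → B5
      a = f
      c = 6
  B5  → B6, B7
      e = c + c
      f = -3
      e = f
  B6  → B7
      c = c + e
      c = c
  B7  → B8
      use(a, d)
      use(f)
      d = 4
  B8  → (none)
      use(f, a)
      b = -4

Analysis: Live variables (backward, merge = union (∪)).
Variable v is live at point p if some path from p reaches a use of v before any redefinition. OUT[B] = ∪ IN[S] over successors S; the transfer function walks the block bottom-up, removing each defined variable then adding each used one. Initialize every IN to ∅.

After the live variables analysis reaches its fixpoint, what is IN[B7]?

Converged values:
  B0:  IN={a, e}  OUT={a, c}
  B1:  IN={a, c}  OUT={a, c, d}
  B2:  IN={a, c, d}  OUT={a, c, d, f}
  B3:  IN={a, c, d, f}  OUT={a, d, f}
  B4:  IN={d, f}  OUT={a, c, d}
  B5:  IN={a, c, d}  OUT={a, c, d, e, f}
  B6:  IN={a, c, d, e, f}  OUT={a, d, f}
  B7:  IN={a, d, f}  OUT={a, f}
  B8:  IN={a, f}  OUT={}

Merge at B7: OUT[B7] = IN[B8] = {a, f}
Applying B7's transfer function to that OUT value gives IN[B7] (row B7 above).

Answer: {a, d, f}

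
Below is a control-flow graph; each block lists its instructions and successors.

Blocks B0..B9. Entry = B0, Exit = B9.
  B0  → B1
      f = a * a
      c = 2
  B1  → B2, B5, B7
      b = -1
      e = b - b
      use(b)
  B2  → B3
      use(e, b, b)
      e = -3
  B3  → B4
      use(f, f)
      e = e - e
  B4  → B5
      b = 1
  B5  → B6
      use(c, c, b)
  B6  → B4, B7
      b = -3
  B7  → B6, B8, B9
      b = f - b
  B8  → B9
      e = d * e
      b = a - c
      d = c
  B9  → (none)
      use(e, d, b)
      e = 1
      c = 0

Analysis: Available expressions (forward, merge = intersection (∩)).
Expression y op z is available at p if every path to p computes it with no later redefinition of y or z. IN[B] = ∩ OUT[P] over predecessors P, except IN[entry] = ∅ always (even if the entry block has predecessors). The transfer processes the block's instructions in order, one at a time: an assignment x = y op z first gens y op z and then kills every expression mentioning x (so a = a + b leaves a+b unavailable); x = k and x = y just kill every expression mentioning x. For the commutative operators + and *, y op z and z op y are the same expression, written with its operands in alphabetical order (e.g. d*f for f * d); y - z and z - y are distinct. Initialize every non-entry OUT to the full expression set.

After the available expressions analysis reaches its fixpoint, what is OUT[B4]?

Converged values:
  B0:   IN={}   OUT={a*a}
  B1:   IN={a*a}   OUT={a*a, b-b}
  B2:   IN={a*a, b-b}   OUT={a*a, b-b}
  B3:   IN={a*a, b-b}   OUT={a*a, b-b}
  B4:   IN={a*a}   OUT={a*a}
  B5:   IN={a*a}   OUT={a*a}
  B6:   IN={a*a}   OUT={a*a}
  B7:   IN={a*a}   OUT={a*a}
  B8:   IN={a*a}   OUT={a*a, a-c}
  B9:   IN={a*a}   OUT={a*a}

Merge at B4: IN[B4] = OUT[B3] ∩ OUT[B6] = {a*a}
Applying B4's transfer function to that IN value gives OUT[B4] (row B4 above).

Answer: {a*a}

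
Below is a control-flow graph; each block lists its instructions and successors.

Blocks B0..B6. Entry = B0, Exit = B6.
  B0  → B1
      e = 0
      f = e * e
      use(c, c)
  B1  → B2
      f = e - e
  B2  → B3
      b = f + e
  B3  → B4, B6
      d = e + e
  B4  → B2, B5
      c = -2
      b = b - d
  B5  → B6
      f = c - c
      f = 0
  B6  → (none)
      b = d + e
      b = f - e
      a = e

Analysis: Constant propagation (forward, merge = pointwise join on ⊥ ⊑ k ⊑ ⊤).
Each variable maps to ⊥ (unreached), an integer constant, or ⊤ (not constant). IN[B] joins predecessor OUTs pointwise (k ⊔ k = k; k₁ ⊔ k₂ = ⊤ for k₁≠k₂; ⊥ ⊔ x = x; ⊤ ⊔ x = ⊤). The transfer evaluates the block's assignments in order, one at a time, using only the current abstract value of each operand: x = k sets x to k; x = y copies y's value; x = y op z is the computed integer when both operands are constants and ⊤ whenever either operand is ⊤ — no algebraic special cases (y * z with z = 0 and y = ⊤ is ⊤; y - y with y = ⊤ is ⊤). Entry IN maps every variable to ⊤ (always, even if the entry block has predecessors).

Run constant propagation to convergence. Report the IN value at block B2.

Converged values:
  B0: | IN=(all ⊤) | OUT={e:0, f:0; rest ⊤}
  B1: | IN={e:0, f:0; rest ⊤} | OUT={e:0, f:0; rest ⊤}
  B2: | IN={e:0, f:0; rest ⊤} | OUT={b:0, e:0, f:0; rest ⊤}
  B3: | IN={b:0, e:0, f:0; rest ⊤} | OUT={b:0, d:0, e:0, f:0; rest ⊤}
  B4: | IN={b:0, d:0, e:0, f:0; rest ⊤} | OUT={b:0, c:-2, d:0, e:0, f:0; rest ⊤}
  B5: | IN={b:0, c:-2, d:0, e:0, f:0; rest ⊤} | OUT={b:0, c:-2, d:0, e:0, f:0; rest ⊤}
  B6: | IN={b:0, d:0, e:0, f:0; rest ⊤} | OUT={a:0, b:0, d:0, e:0, f:0; rest ⊤}

Merge at B2: IN[B2] = OUT[B1] ⊔ OUT[B4] = {a: ⊤, b: ⊤, c: ⊤, d: ⊤, e: 0, f: 0}

Answer: {a: ⊤, b: ⊤, c: ⊤, d: ⊤, e: 0, f: 0}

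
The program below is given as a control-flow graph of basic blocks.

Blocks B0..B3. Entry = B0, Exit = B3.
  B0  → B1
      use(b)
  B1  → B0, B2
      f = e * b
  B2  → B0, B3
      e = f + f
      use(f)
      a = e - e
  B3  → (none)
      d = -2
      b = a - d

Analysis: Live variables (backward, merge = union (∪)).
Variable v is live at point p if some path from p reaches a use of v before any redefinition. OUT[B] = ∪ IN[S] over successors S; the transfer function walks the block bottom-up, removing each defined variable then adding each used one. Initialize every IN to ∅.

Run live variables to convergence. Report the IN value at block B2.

Converged values:
  B0:   IN={b, e}   OUT={b, e}
  B1:   IN={b, e}   OUT={b, e, f}
  B2:   IN={b, f}   OUT={a, b, e}
  B3:   IN={a}   OUT={}

Merge at B2: OUT[B2] = IN[B0] ⊔ IN[B3] = {a, b, e}
Applying B2's transfer function to that OUT value gives IN[B2] (row B2 above).

Answer: {b, f}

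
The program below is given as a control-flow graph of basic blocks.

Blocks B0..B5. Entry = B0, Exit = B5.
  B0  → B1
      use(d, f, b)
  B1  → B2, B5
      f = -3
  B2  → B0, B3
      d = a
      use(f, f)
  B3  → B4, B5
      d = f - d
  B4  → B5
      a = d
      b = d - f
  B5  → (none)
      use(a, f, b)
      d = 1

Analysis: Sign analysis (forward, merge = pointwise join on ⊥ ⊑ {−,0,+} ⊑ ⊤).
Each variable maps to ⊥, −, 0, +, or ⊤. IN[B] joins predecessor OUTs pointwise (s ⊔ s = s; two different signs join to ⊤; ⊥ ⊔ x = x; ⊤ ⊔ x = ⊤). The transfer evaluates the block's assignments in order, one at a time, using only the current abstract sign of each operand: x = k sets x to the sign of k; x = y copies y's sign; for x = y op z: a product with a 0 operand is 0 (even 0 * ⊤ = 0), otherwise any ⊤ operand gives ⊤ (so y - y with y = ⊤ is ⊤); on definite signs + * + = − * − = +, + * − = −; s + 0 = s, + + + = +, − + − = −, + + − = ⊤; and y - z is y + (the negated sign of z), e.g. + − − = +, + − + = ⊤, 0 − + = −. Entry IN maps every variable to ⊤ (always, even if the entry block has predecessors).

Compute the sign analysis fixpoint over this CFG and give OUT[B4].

Fixpoint table:
  B0:   IN=(all ⊤)   OUT=(all ⊤)
  B1:   IN=(all ⊤)   OUT={f:-; rest ⊤}
  B2:   IN={f:-; rest ⊤}   OUT={f:-; rest ⊤}
  B3:   IN={f:-; rest ⊤}   OUT={f:-; rest ⊤}
  B4:   IN={f:-; rest ⊤}   OUT={f:-; rest ⊤}
  B5:   IN={f:-; rest ⊤}   OUT={d:+, f:-; rest ⊤}

Merge at B4: IN[B4] = OUT[B3] = {a: ⊤, b: ⊤, c: ⊤, d: ⊤, e: ⊤, f: -}
Applying B4's transfer function to that IN value gives OUT[B4] (row B4 above).

Answer: {a: ⊤, b: ⊤, c: ⊤, d: ⊤, e: ⊤, f: -}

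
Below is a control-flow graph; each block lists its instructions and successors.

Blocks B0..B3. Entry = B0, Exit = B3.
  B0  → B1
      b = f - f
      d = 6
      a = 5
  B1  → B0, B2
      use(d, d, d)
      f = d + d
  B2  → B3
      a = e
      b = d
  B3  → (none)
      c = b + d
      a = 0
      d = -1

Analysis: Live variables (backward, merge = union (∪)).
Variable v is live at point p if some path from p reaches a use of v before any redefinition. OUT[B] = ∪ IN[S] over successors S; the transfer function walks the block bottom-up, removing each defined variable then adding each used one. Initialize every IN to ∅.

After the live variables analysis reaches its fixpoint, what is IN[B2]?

Fixpoint table:
  B0: | IN={e, f} | OUT={d, e}
  B1: | IN={d, e} | OUT={d, e, f}
  B2: | IN={d, e} | OUT={b, d}
  B3: | IN={b, d} | OUT={}

Merge at B2: OUT[B2] = IN[B3] = {b, d}
Applying B2's transfer function to that OUT value gives IN[B2] (row B2 above).

Answer: {d, e}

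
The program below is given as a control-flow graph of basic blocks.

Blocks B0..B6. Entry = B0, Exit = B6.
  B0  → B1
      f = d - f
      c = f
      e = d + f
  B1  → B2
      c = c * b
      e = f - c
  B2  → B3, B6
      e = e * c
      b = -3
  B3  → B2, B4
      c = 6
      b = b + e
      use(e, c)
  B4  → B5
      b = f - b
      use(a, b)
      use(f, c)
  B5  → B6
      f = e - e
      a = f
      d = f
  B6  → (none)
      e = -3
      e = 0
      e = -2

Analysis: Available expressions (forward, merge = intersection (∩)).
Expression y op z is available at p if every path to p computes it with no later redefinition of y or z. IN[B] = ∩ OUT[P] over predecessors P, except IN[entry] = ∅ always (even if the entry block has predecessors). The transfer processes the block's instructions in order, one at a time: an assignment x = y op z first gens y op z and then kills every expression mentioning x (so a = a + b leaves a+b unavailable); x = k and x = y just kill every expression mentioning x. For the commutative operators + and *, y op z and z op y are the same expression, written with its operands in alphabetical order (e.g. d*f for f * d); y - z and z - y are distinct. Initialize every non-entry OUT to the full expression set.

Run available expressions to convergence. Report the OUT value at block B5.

Answer: {e-e}

Working:
Per-block solution:
  B0:   IN={}   OUT={d+f}
  B1:   IN={d+f}   OUT={d+f, f-c}
  B2:   IN={d+f}   OUT={d+f}
  B3:   IN={d+f}   OUT={d+f}
  B4:   IN={d+f}   OUT={d+f}
  B5:   IN={d+f}   OUT={e-e}
  B6:   IN={}   OUT={}

Merge at B5: IN[B5] = OUT[B4] = {d+f}
Applying B5's transfer function to that IN value gives OUT[B5] (row B5 above).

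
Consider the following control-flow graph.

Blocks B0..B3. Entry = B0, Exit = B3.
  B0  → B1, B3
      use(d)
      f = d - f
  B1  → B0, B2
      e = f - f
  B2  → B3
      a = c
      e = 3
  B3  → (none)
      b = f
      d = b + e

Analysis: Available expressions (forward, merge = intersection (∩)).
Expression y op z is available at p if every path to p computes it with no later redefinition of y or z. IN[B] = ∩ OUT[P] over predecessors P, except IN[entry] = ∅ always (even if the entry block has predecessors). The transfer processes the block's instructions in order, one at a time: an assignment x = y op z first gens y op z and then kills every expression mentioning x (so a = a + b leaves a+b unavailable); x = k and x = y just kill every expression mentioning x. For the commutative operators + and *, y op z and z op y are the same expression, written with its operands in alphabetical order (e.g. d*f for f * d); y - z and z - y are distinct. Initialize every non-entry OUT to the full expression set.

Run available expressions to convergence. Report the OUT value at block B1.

Converged values:
  B0:  IN={}  OUT={}
  B1:  IN={}  OUT={f-f}
  B2:  IN={f-f}  OUT={f-f}
  B3:  IN={}  OUT={b+e}

Merge at B1: IN[B1] = OUT[B0] = {}
Applying B1's transfer function to that IN value gives OUT[B1] (row B1 above).

Answer: {f-f}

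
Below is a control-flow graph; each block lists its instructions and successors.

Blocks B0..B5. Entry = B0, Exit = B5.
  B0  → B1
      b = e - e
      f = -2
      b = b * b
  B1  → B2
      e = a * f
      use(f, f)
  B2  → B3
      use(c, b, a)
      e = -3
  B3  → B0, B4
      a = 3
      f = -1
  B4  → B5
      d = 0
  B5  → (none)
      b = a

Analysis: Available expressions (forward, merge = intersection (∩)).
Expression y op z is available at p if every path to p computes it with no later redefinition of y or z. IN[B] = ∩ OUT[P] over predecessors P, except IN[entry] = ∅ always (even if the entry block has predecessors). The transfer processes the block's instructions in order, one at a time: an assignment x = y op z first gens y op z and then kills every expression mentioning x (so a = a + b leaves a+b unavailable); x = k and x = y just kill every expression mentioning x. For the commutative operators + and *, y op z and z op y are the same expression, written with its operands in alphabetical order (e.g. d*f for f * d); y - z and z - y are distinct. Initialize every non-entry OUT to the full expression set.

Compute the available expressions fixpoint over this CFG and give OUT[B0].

Fixpoint table:
  B0:  IN={}  OUT={e-e}
  B1:  IN={e-e}  OUT={a*f}
  B2:  IN={a*f}  OUT={a*f}
  B3:  IN={a*f}  OUT={}
  B4:  IN={}  OUT={}
  B5:  IN={}  OUT={}

Merge at B0 (entry node, so the boundary value {} is joined with the incoming edge(s)): IN[B0] = {} ∩ OUT[B3] = {}
Applying B0's transfer function to that IN value gives OUT[B0] (row B0 above).

Answer: {e-e}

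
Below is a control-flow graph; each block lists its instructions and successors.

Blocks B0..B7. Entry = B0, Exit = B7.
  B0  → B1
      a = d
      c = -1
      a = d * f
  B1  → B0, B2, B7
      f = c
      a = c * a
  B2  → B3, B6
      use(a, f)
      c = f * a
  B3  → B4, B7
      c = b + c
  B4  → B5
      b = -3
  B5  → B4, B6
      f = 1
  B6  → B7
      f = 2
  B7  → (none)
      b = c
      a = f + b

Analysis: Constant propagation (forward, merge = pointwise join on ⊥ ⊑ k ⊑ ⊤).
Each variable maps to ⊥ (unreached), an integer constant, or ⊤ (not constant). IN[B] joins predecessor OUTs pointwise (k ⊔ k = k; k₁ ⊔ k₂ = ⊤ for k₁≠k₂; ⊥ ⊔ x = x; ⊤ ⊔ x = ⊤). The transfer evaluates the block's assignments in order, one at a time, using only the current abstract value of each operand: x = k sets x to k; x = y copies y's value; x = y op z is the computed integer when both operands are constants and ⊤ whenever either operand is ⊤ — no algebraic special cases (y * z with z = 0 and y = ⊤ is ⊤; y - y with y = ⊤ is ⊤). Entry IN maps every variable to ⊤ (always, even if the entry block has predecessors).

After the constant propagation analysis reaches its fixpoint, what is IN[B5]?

Answer: {a: ⊤, b: -3, c: ⊤, d: ⊤, e: ⊤, f: ⊤}

Derivation:
Per-block solution:
  B0:   IN=(all ⊤)   OUT={c:-1; rest ⊤}
  B1:   IN={c:-1; rest ⊤}   OUT={c:-1, f:-1; rest ⊤}
  B2:   IN={c:-1, f:-1; rest ⊤}   OUT={f:-1; rest ⊤}
  B3:   IN={f:-1; rest ⊤}   OUT={f:-1; rest ⊤}
  B4:   IN=(all ⊤)   OUT={b:-3; rest ⊤}
  B5:   IN={b:-3; rest ⊤}   OUT={b:-3, f:1; rest ⊤}
  B6:   IN=(all ⊤)   OUT={f:2; rest ⊤}
  B7:   IN=(all ⊤)   OUT=(all ⊤)

Merge at B5: IN[B5] = OUT[B4] = {a: ⊤, b: -3, c: ⊤, d: ⊤, e: ⊤, f: ⊤}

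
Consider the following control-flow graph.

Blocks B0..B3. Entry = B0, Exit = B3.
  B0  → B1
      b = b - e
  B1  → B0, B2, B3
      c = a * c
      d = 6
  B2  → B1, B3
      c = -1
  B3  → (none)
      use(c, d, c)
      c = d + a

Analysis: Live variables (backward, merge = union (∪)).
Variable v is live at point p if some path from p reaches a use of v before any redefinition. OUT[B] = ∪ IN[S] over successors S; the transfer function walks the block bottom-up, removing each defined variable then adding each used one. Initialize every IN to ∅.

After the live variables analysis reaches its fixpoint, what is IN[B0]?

Answer: {a, b, c, e}

Derivation:
Converged values:
  B0: | IN={a, b, c, e} | OUT={a, b, c, e}
  B1: | IN={a, b, c, e} | OUT={a, b, c, d, e}
  B2: | IN={a, b, d, e} | OUT={a, b, c, d, e}
  B3: | IN={a, c, d} | OUT={}

Merge at B0: OUT[B0] = IN[B1] = {a, b, c, e}
Applying B0's transfer function to that OUT value gives IN[B0] (row B0 above).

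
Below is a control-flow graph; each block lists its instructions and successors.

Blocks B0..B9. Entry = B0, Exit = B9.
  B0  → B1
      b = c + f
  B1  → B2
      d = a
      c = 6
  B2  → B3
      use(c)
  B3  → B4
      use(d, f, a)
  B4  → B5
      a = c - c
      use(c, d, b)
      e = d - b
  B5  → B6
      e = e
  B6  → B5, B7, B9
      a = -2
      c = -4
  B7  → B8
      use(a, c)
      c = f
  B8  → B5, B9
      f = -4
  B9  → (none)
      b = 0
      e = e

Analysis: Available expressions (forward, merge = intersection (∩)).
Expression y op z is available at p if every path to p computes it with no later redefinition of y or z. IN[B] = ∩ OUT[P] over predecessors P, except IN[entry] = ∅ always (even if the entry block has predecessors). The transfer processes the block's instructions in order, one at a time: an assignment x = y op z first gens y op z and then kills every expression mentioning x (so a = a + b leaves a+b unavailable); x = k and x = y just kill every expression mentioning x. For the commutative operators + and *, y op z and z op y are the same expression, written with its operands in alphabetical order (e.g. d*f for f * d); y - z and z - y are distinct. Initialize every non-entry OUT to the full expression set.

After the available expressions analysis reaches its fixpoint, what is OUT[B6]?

Per-block solution:
  B0:  IN={}  OUT={c+f}
  B1:  IN={c+f}  OUT={}
  B2:  IN={}  OUT={}
  B3:  IN={}  OUT={}
  B4:  IN={}  OUT={c-c, d-b}
  B5:  IN={d-b}  OUT={d-b}
  B6:  IN={d-b}  OUT={d-b}
  B7:  IN={d-b}  OUT={d-b}
  B8:  IN={d-b}  OUT={d-b}
  B9:  IN={d-b}  OUT={}

Merge at B6: IN[B6] = OUT[B5] = {d-b}
Applying B6's transfer function to that IN value gives OUT[B6] (row B6 above).

Answer: {d-b}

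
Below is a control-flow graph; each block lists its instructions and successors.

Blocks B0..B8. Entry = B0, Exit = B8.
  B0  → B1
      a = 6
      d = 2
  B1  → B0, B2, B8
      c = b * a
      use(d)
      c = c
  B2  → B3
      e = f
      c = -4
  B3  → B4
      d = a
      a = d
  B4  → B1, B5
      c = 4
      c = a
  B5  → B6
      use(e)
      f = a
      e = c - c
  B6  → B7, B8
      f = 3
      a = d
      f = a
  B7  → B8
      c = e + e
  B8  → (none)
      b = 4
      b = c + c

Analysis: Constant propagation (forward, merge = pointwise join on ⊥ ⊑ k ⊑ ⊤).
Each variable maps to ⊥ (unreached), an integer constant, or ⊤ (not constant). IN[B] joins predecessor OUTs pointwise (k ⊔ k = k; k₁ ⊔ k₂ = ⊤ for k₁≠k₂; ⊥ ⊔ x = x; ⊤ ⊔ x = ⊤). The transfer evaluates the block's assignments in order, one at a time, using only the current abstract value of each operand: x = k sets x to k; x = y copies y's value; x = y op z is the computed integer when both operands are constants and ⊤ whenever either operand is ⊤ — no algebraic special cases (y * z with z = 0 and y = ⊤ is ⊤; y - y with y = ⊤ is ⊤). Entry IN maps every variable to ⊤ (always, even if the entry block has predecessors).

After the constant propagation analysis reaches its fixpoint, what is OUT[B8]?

Converged values:
  B0: | IN=(all ⊤) | OUT={a:6, d:2; rest ⊤}
  B1: | IN={a:6; rest ⊤} | OUT={a:6; rest ⊤}
  B2: | IN={a:6; rest ⊤} | OUT={a:6, c:-4; rest ⊤}
  B3: | IN={a:6, c:-4; rest ⊤} | OUT={a:6, c:-4, d:6; rest ⊤}
  B4: | IN={a:6, c:-4, d:6; rest ⊤} | OUT={a:6, c:6, d:6; rest ⊤}
  B5: | IN={a:6, c:6, d:6; rest ⊤} | OUT={a:6, c:6, d:6, e:0, f:6; rest ⊤}
  B6: | IN={a:6, c:6, d:6, e:0, f:6; rest ⊤} | OUT={a:6, c:6, d:6, e:0, f:6; rest ⊤}
  B7: | IN={a:6, c:6, d:6, e:0, f:6; rest ⊤} | OUT={a:6, c:0, d:6, e:0, f:6; rest ⊤}
  B8: | IN={a:6; rest ⊤} | OUT={a:6; rest ⊤}

Merge at B8: IN[B8] = OUT[B1] ⊔ OUT[B6] ⊔ OUT[B7] = {a: 6, b: ⊤, c: ⊤, d: ⊤, e: ⊤, f: ⊤}
Applying B8's transfer function to that IN value gives OUT[B8] (row B8 above).

Answer: {a: 6, b: ⊤, c: ⊤, d: ⊤, e: ⊤, f: ⊤}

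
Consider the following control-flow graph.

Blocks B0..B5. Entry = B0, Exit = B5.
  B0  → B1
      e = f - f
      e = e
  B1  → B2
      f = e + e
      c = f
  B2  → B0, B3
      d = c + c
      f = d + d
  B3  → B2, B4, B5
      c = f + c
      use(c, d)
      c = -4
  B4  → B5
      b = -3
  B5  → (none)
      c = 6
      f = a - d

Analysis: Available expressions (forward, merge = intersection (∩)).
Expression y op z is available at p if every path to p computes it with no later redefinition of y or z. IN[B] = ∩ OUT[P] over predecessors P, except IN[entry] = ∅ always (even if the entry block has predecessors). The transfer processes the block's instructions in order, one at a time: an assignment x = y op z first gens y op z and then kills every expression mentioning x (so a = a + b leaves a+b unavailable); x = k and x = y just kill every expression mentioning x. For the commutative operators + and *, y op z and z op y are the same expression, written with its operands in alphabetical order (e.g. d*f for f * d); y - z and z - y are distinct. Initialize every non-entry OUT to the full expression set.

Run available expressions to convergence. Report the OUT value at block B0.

Answer: {f-f}

Trace:
Per-block solution:
  B0: | IN={} | OUT={f-f}
  B1: | IN={f-f} | OUT={e+e}
  B2: | IN={e+e} | OUT={c+c, d+d, e+e}
  B3: | IN={c+c, d+d, e+e} | OUT={d+d, e+e}
  B4: | IN={d+d, e+e} | OUT={d+d, e+e}
  B5: | IN={d+d, e+e} | OUT={a-d, d+d, e+e}

Merge at B0 (entry node, so the boundary value {} is joined with the incoming edge(s)): IN[B0] = {} ∩ OUT[B2] = {}
Applying B0's transfer function to that IN value gives OUT[B0] (row B0 above).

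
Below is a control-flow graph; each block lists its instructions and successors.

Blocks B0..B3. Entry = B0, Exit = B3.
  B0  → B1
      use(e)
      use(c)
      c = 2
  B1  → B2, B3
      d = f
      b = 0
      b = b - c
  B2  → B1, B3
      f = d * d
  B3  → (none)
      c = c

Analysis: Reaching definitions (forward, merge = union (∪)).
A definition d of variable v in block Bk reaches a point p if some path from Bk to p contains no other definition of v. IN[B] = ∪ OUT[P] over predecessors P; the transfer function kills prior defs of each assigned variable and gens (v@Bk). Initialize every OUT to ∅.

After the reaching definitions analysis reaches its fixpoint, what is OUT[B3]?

Per-block solution:
  B0:   IN={}   OUT={c@B0}
  B1:   IN={b@B1, c@B0, d@B1, f@B2}   OUT={b@B1, c@B0, d@B1, f@B2}
  B2:   IN={b@B1, c@B0, d@B1, f@B2}   OUT={b@B1, c@B0, d@B1, f@B2}
  B3:   IN={b@B1, c@B0, d@B1, f@B2}   OUT={b@B1, c@B3, d@B1, f@B2}

Merge at B3: IN[B3] = OUT[B1] ⊔ OUT[B2] = {b@B1, c@B0, d@B1, f@B2}
Applying B3's transfer function to that IN value gives OUT[B3] (row B3 above).

Answer: {b@B1, c@B3, d@B1, f@B2}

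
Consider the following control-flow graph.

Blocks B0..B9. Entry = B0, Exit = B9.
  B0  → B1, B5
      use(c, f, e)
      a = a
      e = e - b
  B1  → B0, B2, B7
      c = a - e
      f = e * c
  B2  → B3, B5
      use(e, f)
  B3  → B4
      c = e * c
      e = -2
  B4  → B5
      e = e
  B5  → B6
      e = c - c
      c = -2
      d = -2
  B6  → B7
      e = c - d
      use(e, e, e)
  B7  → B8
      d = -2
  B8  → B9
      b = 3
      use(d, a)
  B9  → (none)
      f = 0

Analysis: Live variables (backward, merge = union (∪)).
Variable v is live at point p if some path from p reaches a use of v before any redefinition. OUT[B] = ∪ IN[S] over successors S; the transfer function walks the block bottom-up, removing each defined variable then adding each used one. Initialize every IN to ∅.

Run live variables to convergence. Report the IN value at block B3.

Answer: {a, c, e}

Working:
Converged values:
  B0:  IN={a, b, c, e, f}  OUT={a, b, c, e}
  B1:  IN={a, b, e}  OUT={a, b, c, e, f}
  B2:  IN={a, c, e, f}  OUT={a, c, e}
  B3:  IN={a, c, e}  OUT={a, c, e}
  B4:  IN={a, c, e}  OUT={a, c}
  B5:  IN={a, c}  OUT={a, c, d}
  B6:  IN={a, c, d}  OUT={a}
  B7:  IN={a}  OUT={a, d}
  B8:  IN={a, d}  OUT={}
  B9:  IN={}  OUT={}

Merge at B3: OUT[B3] = IN[B4] = {a, c, e}
Applying B3's transfer function to that OUT value gives IN[B3] (row B3 above).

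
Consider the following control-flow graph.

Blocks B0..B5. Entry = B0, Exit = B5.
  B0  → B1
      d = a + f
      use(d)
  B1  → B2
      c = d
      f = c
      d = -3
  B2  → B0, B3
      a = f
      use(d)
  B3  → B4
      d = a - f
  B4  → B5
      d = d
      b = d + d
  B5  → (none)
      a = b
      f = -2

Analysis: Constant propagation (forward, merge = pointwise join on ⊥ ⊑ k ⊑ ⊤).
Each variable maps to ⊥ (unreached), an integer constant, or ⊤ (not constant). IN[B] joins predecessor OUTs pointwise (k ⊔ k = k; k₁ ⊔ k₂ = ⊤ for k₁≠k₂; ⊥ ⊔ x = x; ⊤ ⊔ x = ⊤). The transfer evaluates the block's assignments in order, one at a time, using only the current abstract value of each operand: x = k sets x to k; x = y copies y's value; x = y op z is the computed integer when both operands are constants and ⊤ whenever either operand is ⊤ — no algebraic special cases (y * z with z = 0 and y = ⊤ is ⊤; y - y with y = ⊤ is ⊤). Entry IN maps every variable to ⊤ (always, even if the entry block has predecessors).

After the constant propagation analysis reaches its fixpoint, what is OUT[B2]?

Answer: {a: ⊤, b: ⊤, c: ⊤, d: -3, e: ⊤, f: ⊤}

Working:
Per-block solution:
  B0: | IN=(all ⊤) | OUT=(all ⊤)
  B1: | IN=(all ⊤) | OUT={d:-3; rest ⊤}
  B2: | IN={d:-3; rest ⊤} | OUT={d:-3; rest ⊤}
  B3: | IN={d:-3; rest ⊤} | OUT=(all ⊤)
  B4: | IN=(all ⊤) | OUT=(all ⊤)
  B5: | IN=(all ⊤) | OUT={f:-2; rest ⊤}

Merge at B2: IN[B2] = OUT[B1] = {a: ⊤, b: ⊤, c: ⊤, d: -3, e: ⊤, f: ⊤}
Applying B2's transfer function to that IN value gives OUT[B2] (row B2 above).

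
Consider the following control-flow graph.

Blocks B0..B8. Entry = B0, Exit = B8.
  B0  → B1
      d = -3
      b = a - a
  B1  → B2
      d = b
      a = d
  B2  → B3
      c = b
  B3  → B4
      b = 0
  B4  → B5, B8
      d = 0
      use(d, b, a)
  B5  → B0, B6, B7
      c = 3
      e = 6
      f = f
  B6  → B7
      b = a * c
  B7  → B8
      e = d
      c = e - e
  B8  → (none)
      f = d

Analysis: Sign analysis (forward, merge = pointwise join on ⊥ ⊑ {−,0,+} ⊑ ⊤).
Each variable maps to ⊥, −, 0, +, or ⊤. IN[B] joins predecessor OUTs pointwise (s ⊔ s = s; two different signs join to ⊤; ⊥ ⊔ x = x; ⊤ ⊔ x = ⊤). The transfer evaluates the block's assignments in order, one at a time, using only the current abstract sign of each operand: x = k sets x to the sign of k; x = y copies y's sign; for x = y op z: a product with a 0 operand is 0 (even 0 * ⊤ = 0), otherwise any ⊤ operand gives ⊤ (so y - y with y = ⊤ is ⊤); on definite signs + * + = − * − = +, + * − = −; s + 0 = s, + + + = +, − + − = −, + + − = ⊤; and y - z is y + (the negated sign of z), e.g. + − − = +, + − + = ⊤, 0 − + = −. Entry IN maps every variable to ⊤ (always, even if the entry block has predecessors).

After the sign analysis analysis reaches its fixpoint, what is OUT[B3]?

Answer: {a: ⊤, b: 0, c: ⊤, d: ⊤, e: ⊤, f: ⊤}

Derivation:
Fixpoint table:
  B0:  IN=(all ⊤)  OUT={d:-; rest ⊤}
  B1:  IN={d:-; rest ⊤}  OUT=(all ⊤)
  B2:  IN=(all ⊤)  OUT=(all ⊤)
  B3:  IN=(all ⊤)  OUT={b:0; rest ⊤}
  B4:  IN={b:0; rest ⊤}  OUT={b:0, d:0; rest ⊤}
  B5:  IN={b:0, d:0; rest ⊤}  OUT={b:0, c:+, d:0, e:+; rest ⊤}
  B6:  IN={b:0, c:+, d:0, e:+; rest ⊤}  OUT={c:+, d:0, e:+; rest ⊤}
  B7:  IN={c:+, d:0, e:+; rest ⊤}  OUT={c:0, d:0, e:0; rest ⊤}
  B8:  IN={d:0; rest ⊤}  OUT={d:0, f:0; rest ⊤}

Merge at B3: IN[B3] = OUT[B2] = {a: ⊤, b: ⊤, c: ⊤, d: ⊤, e: ⊤, f: ⊤}
Applying B3's transfer function to that IN value gives OUT[B3] (row B3 above).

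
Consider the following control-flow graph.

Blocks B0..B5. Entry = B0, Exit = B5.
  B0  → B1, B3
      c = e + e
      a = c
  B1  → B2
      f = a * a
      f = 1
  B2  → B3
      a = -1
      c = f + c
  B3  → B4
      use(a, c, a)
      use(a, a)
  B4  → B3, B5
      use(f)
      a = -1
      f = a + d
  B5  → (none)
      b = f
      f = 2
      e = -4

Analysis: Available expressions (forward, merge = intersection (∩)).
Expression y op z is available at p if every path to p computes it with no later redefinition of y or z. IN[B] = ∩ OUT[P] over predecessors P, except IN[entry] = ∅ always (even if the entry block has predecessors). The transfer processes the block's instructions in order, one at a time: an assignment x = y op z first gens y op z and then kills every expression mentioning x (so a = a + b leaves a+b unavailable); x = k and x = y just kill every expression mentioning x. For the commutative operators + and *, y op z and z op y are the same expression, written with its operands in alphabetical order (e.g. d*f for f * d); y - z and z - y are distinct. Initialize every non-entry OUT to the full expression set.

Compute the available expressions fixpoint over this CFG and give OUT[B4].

Converged values:
  B0:  IN={}  OUT={e+e}
  B1:  IN={e+e}  OUT={a*a, e+e}
  B2:  IN={a*a, e+e}  OUT={e+e}
  B3:  IN={e+e}  OUT={e+e}
  B4:  IN={e+e}  OUT={a+d, e+e}
  B5:  IN={a+d, e+e}  OUT={a+d}

Merge at B4: IN[B4] = OUT[B3] = {e+e}
Applying B4's transfer function to that IN value gives OUT[B4] (row B4 above).

Answer: {a+d, e+e}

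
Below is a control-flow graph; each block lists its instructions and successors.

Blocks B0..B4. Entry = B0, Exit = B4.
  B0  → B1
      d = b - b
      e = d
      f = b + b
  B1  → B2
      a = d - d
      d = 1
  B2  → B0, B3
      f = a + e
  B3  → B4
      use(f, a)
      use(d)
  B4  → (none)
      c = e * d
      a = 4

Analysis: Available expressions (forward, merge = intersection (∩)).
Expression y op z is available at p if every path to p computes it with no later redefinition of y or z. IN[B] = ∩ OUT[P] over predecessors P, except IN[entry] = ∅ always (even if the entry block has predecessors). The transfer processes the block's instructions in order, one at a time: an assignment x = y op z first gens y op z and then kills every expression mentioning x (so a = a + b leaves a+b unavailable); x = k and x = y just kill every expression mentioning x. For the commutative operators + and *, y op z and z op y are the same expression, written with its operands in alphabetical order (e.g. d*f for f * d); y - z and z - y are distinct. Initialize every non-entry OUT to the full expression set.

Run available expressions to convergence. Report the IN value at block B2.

Answer: {b+b, b-b}

Trace:
Converged values:
  B0: | IN={} | OUT={b+b, b-b}
  B1: | IN={b+b, b-b} | OUT={b+b, b-b}
  B2: | IN={b+b, b-b} | OUT={a+e, b+b, b-b}
  B3: | IN={a+e, b+b, b-b} | OUT={a+e, b+b, b-b}
  B4: | IN={a+e, b+b, b-b} | OUT={b+b, b-b, d*e}

Merge at B2: IN[B2] = OUT[B1] = {b+b, b-b}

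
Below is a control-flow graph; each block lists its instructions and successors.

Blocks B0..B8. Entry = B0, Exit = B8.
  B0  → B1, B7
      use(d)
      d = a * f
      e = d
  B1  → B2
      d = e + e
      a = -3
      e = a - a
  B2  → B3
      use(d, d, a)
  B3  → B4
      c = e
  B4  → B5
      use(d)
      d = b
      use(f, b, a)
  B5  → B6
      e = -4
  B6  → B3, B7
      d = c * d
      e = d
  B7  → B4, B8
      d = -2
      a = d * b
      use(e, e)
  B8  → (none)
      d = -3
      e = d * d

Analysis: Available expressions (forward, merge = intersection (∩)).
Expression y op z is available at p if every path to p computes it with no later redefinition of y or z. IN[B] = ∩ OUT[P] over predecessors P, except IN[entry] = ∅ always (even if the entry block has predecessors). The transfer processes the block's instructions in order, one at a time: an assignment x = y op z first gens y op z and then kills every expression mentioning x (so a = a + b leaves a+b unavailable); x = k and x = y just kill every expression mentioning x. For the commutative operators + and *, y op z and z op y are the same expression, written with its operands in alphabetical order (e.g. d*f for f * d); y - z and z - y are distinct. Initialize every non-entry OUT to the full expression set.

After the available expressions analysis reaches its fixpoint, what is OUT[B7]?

Fixpoint table:
  B0: | IN={} | OUT={a*f}
  B1: | IN={a*f} | OUT={a-a}
  B2: | IN={a-a} | OUT={a-a}
  B3: | IN={} | OUT={}
  B4: | IN={} | OUT={}
  B5: | IN={} | OUT={}
  B6: | IN={} | OUT={}
  B7: | IN={} | OUT={b*d}
  B8: | IN={b*d} | OUT={d*d}

Merge at B7: IN[B7] = OUT[B0] ∩ OUT[B6] = {}
Applying B7's transfer function to that IN value gives OUT[B7] (row B7 above).

Answer: {b*d}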